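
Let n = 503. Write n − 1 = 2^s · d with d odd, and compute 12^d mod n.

503 − 1 = 502 = 2^1 · 251, so d = 251.
12^1 ≡ 12 (mod 503)
12^2 ≡ 12^2 = 144 ≡ 144 (mod 503)
12^4 ≡ 144^2 = 20736 ≡ 113 (mod 503)
12^8 ≡ 113^2 = 12769 ≡ 194 (mod 503)
12^16 ≡ 194^2 = 37636 ≡ 414 (mod 503)
12^32 ≡ 414^2 = 171396 ≡ 376 (mod 503)
12^64 ≡ 376^2 = 141376 ≡ 33 (mod 503)
12^128 ≡ 33^2 = 1089 ≡ 83 (mod 503)
251 = 128 + 64 + 32 + 16 + 8 + 2 + 1 in binary powers of 2.
So 12^251 ≡ 83 · 33 · 376 · 414 · 194 · 144 · 12 ≡ 1 (mod 503).
Since 12^d ≡ 1 (mod 503), base 12 does not prove 503 composite.

1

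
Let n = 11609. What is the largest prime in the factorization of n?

47

11609 = 13 · 893
893 = 19 · 47
47 is prime.
So 11609 = 13 · 19 · 47; the largest prime factor is 47.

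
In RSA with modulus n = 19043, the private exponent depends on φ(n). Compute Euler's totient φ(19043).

Factor: 19043 = 137 · 139.
φ(19043) = (137−1) · (139−1) = 136 · 138 = 18768.

18768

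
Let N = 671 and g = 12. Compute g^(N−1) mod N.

12^1 ≡ 12 (mod 671)
12^2 ≡ 12^2 = 144 ≡ 144 (mod 671)
12^4 ≡ 144^2 = 20736 ≡ 606 (mod 671)
12^8 ≡ 606^2 = 367236 ≡ 199 (mod 671)
12^16 ≡ 199^2 = 39601 ≡ 12 (mod 671)
12^32 ≡ 12^2 = 144 ≡ 144 (mod 671)
12^64 ≡ 144^2 = 20736 ≡ 606 (mod 671)
12^128 ≡ 606^2 = 367236 ≡ 199 (mod 671)
12^256 ≡ 199^2 = 39601 ≡ 12 (mod 671)
12^512 ≡ 12^2 = 144 ≡ 144 (mod 671)
670 = 512 + 128 + 16 + 8 + 4 + 2 in binary powers of 2.
So 12^670 ≡ 144 · 199 · 12 · 199 · 606 · 144 ≡ 474 (mod 671).
Since 474 ≠ 1, base 12 is a Fermat witness: 671 is composite.

474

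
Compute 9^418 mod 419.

1

9^1 ≡ 9 (mod 419)
9^2 ≡ 9^2 = 81 ≡ 81 (mod 419)
9^4 ≡ 81^2 = 6561 ≡ 276 (mod 419)
9^8 ≡ 276^2 = 76176 ≡ 337 (mod 419)
9^16 ≡ 337^2 = 113569 ≡ 20 (mod 419)
9^32 ≡ 20^2 = 400 ≡ 400 (mod 419)
9^64 ≡ 400^2 = 160000 ≡ 361 (mod 419)
9^128 ≡ 361^2 = 130321 ≡ 12 (mod 419)
9^256 ≡ 12^2 = 144 ≡ 144 (mod 419)
418 = 256 + 128 + 32 + 2 in binary powers of 2.
So 9^418 ≡ 144 · 12 · 400 · 81 ≡ 1 (mod 419).
Since the result is 1, base 9 gives no evidence that 419 is composite.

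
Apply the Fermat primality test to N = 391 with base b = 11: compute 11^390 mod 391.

11^1 ≡ 11 (mod 391)
11^2 ≡ 11^2 = 121 ≡ 121 (mod 391)
11^4 ≡ 121^2 = 14641 ≡ 174 (mod 391)
11^8 ≡ 174^2 = 30276 ≡ 169 (mod 391)
11^16 ≡ 169^2 = 28561 ≡ 18 (mod 391)
11^32 ≡ 18^2 = 324 ≡ 324 (mod 391)
11^64 ≡ 324^2 = 104976 ≡ 188 (mod 391)
11^128 ≡ 188^2 = 35344 ≡ 154 (mod 391)
11^256 ≡ 154^2 = 23716 ≡ 256 (mod 391)
390 = 256 + 128 + 4 + 2 in binary powers of 2.
So 11^390 ≡ 256 · 154 · 174 · 121 ≡ 110 (mod 391).
Since 110 ≠ 1, base 11 is a Fermat witness: 391 is composite.

110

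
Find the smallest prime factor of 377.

377 is odd.
Digit sum 17, not divisible by 3.
Ends in 7: not divisible by 5.
7: 377 = 7·53 + 6
11: 377 = 11·34 + 3
13: 377 = 13·29

13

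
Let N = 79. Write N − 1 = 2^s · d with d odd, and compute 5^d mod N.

79 − 1 = 78 = 2^1 · 39, so d = 39.
5^1 ≡ 5 (mod 79)
5^2 ≡ 5^2 = 25 ≡ 25 (mod 79)
5^4 ≡ 25^2 = 625 ≡ 72 (mod 79)
5^8 ≡ 72^2 = 5184 ≡ 49 (mod 79)
5^16 ≡ 49^2 = 2401 ≡ 31 (mod 79)
5^32 ≡ 31^2 = 961 ≡ 13 (mod 79)
39 = 32 + 4 + 2 + 1 in binary powers of 2.
So 5^39 ≡ 13 · 72 · 25 · 5 ≡ 1 (mod 79).
Since 5^d ≡ 1 (mod 79), base 5 does not prove 79 composite.

1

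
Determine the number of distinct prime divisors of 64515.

64515 = 3 · 21505
21505 = 5 · 4301
4301 = 11 · 391
391 = 17 · 23
64515 = 3 · 5 · 11 · 17 · 23, which has 5 distinct prime factors.

5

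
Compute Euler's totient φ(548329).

528000

Factor: 548329 = 61 · 89 · 101.
φ(548329) = (61−1) · (89−1) · (101−1) = 60 · 88 · 100 = 528000.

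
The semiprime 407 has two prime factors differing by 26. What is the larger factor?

37

Since p = q + 26, we have 407 = q(q + 26), so q² + 26q − 407 = 0.
Discriminant: 26² + 4·407 = 676 + 1628 = 2304; √2304 = 48.
q = (−26 + 48)/2 = 11, and p = q + 26 = 37.
Check: 11 · 37 = 407.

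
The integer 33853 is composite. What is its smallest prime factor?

33853 is odd.
Digit sum 22, not divisible by 3.
Ends in 3: not divisible by 5.
7: 33853 = 7·4836 + 1
11: 33853 = 11·3077 + 6
13: 33853 = 13·2604 + 1
17: 33853 = 17·1991 + 6
19: 33853 = 19·1781 + 14
23: 33853 = 23·1471 + 20
29: 33853 = 29·1167 + 10
31: 33853 = 31·1092 + 1
37: 33853 = 37·914 + 35
41: 33853 = 41·825 + 28
43: 33853 = 43·787 + 12
47: 33853 = 47·720 + 13
53: 33853 = 53·638 + 39
59: 33853 = 59·573 + 46
61: 33853 = 61·554 + 59
67: 33853 = 67·505 + 18
71: 33853 = 71·476 + 57
73: 33853 = 73·463 + 54
79: 33853 = 79·428 + 41
83: 33853 = 83·407 + 72
89: 33853 = 89·380 + 33
97: 33853 = 97·349

97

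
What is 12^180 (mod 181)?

12^1 ≡ 12 (mod 181)
12^2 ≡ 12^2 = 144 ≡ 144 (mod 181)
12^4 ≡ 144^2 = 20736 ≡ 102 (mod 181)
12^8 ≡ 102^2 = 10404 ≡ 87 (mod 181)
12^16 ≡ 87^2 = 7569 ≡ 148 (mod 181)
12^32 ≡ 148^2 = 21904 ≡ 3 (mod 181)
12^64 ≡ 3^2 = 9 ≡ 9 (mod 181)
12^128 ≡ 9^2 = 81 ≡ 81 (mod 181)
180 = 128 + 32 + 16 + 4 in binary powers of 2.
So 12^180 ≡ 81 · 3 · 148 · 102 ≡ 1 (mod 181).
Since the result is 1, base 12 gives no evidence that 181 is composite.

1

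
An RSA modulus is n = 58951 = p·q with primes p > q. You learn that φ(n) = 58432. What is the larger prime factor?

φ(n) = (p−1)(q−1) = n − (p+q) + 1, so p + q = 58951 − 58432 + 1 = 520.
p and q are the roots of t² − 520t + 58951 = 0.
Discriminant: 520² − 4·58951 = 270400 − 235804 = 34596; √34596 = 186.
q = (520 − 186)/2 = 167, p = (520 + 186)/2 = 353.
Check: 167 · 353 = 58951.

353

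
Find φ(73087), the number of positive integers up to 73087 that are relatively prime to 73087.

61152

Factor: 73087 = 7 · 53 · 197.
φ(73087) = (7−1) · (53−1) · (197−1) = 6 · 52 · 196 = 61152.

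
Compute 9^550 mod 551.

123

9^1 ≡ 9 (mod 551)
9^2 ≡ 9^2 = 81 ≡ 81 (mod 551)
9^4 ≡ 81^2 = 6561 ≡ 500 (mod 551)
9^8 ≡ 500^2 = 250000 ≡ 397 (mod 551)
9^16 ≡ 397^2 = 157609 ≡ 23 (mod 551)
9^32 ≡ 23^2 = 529 ≡ 529 (mod 551)
9^64 ≡ 529^2 = 279841 ≡ 484 (mod 551)
9^128 ≡ 484^2 = 234256 ≡ 81 (mod 551)
9^256 ≡ 81^2 = 6561 ≡ 500 (mod 551)
9^512 ≡ 500^2 = 250000 ≡ 397 (mod 551)
550 = 512 + 32 + 4 + 2 in binary powers of 2.
So 9^550 ≡ 397 · 529 · 500 · 81 ≡ 123 (mod 551).
Since 123 ≠ 1, base 9 is a Fermat witness: 551 is composite.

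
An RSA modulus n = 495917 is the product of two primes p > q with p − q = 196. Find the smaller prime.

613

Since p = q + 196, we have 495917 = q(q + 196), so q² + 196q − 495917 = 0.
Discriminant: 196² + 4·495917 = 38416 + 1983668 = 2022084; √2022084 = 1422.
q = (−196 + 1422)/2 = 613, and p = q + 196 = 809.
Check: 613 · 809 = 495917.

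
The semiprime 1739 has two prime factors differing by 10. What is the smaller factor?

37

Since p = q + 10, we have 1739 = q(q + 10), so q² + 10q − 1739 = 0.
Discriminant: 10² + 4·1739 = 100 + 6956 = 7056; √7056 = 84.
q = (−10 + 84)/2 = 37, and p = q + 10 = 47.
Check: 37 · 47 = 1739.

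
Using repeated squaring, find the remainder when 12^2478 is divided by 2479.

2024

12^1 ≡ 12 (mod 2479)
12^2 ≡ 12^2 = 144 ≡ 144 (mod 2479)
12^4 ≡ 144^2 = 20736 ≡ 904 (mod 2479)
12^8 ≡ 904^2 = 817216 ≡ 1625 (mod 2479)
12^16 ≡ 1625^2 = 2640625 ≡ 490 (mod 2479)
12^32 ≡ 490^2 = 240100 ≡ 2116 (mod 2479)
12^64 ≡ 2116^2 = 4477456 ≡ 382 (mod 2479)
12^128 ≡ 382^2 = 145924 ≡ 2142 (mod 2479)
12^256 ≡ 2142^2 = 4588164 ≡ 2014 (mod 2479)
12^512 ≡ 2014^2 = 4056196 ≡ 552 (mod 2479)
12^1024 ≡ 552^2 = 304704 ≡ 2266 (mod 2479)
12^2048 ≡ 2266^2 = 5134756 ≡ 747 (mod 2479)
2478 = 2048 + 256 + 128 + 32 + 8 + 4 + 2 in binary powers of 2.
So 12^2478 ≡ 747 · 2014 · 2142 · 2116 · 1625 · 904 · 144 ≡ 2024 (mod 2479).
Since 2024 ≠ 1, base 12 is a Fermat witness: 2479 is composite.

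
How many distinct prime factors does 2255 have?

3

2255 = 5 · 451
451 = 11 · 41
2255 = 5 · 11 · 41, which has 3 distinct prime factors.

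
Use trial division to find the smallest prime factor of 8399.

37

8399 is odd.
Digit sum 29, not divisible by 3.
Ends in 9: not divisible by 5.
7: 8399 = 7·1199 + 6
11: 8399 = 11·763 + 6
13: 8399 = 13·646 + 1
17: 8399 = 17·494 + 1
19: 8399 = 19·442 + 1
23: 8399 = 23·365 + 4
29: 8399 = 29·289 + 18
31: 8399 = 31·270 + 29
37: 8399 = 37·227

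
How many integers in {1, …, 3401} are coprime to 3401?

Factor: 3401 = 19 · 179.
φ(3401) = (19−1) · (179−1) = 18 · 178 = 3204.

3204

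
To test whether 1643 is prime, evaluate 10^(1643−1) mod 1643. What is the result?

10^1 ≡ 10 (mod 1643)
10^2 ≡ 10^2 = 100 ≡ 100 (mod 1643)
10^4 ≡ 100^2 = 10000 ≡ 142 (mod 1643)
10^8 ≡ 142^2 = 20164 ≡ 448 (mod 1643)
10^16 ≡ 448^2 = 200704 ≡ 258 (mod 1643)
10^32 ≡ 258^2 = 66564 ≡ 844 (mod 1643)
10^64 ≡ 844^2 = 712336 ≡ 917 (mod 1643)
10^128 ≡ 917^2 = 840889 ≡ 1316 (mod 1643)
10^256 ≡ 1316^2 = 1731856 ≡ 134 (mod 1643)
10^512 ≡ 134^2 = 17956 ≡ 1526 (mod 1643)
10^1024 ≡ 1526^2 = 2328676 ≡ 545 (mod 1643)
1642 = 1024 + 512 + 64 + 32 + 8 + 2 in binary powers of 2.
So 10^1642 ≡ 545 · 1526 · 917 · 844 · 448 · 100 ≡ 1043 (mod 1643).
Since 1043 ≠ 1, base 10 is a Fermat witness: 1643 is composite.

1043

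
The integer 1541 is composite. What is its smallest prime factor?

23

1541 is odd.
Digit sum 11, not divisible by 3.
Ends in 1: not divisible by 5.
7: 1541 = 7·220 + 1
11: 1541 = 11·140 + 1
13: 1541 = 13·118 + 7
17: 1541 = 17·90 + 11
19: 1541 = 19·81 + 2
23: 1541 = 23·67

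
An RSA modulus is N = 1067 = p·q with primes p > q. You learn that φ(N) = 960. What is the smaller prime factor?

11

φ(n) = (p−1)(q−1) = n − (p+q) + 1, so p + q = 1067 − 960 + 1 = 108.
p and q are the roots of t² − 108t + 1067 = 0.
Discriminant: 108² − 4·1067 = 11664 − 4268 = 7396; √7396 = 86.
q = (108 − 86)/2 = 11, p = (108 + 86)/2 = 97.
Check: 11 · 97 = 1067.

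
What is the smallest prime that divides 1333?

1333 is odd.
Digit sum 10, not divisible by 3.
Ends in 3: not divisible by 5.
7: 1333 = 7·190 + 3
11: 1333 = 11·121 + 2
13: 1333 = 13·102 + 7
17: 1333 = 17·78 + 7
19: 1333 = 19·70 + 3
23: 1333 = 23·57 + 22
29: 1333 = 29·45 + 28
31: 1333 = 31·43

31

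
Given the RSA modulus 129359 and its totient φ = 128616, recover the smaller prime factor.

277

φ(n) = (p−1)(q−1) = n − (p+q) + 1, so p + q = 129359 − 128616 + 1 = 744.
p and q are the roots of t² − 744t + 129359 = 0.
Discriminant: 744² − 4·129359 = 553536 − 517436 = 36100; √36100 = 190.
q = (744 − 190)/2 = 277, p = (744 + 190)/2 = 467.
Check: 277 · 467 = 129359.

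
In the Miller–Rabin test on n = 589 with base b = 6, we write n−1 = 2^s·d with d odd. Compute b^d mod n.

589 − 1 = 588 = 2^2 · 147, so d = 147.
6^1 ≡ 6 (mod 589)
6^2 ≡ 6^2 = 36 ≡ 36 (mod 589)
6^4 ≡ 36^2 = 1296 ≡ 118 (mod 589)
6^8 ≡ 118^2 = 13924 ≡ 377 (mod 589)
6^16 ≡ 377^2 = 142129 ≡ 180 (mod 589)
6^32 ≡ 180^2 = 32400 ≡ 5 (mod 589)
6^64 ≡ 5^2 = 25 ≡ 25 (mod 589)
6^128 ≡ 25^2 = 625 ≡ 36 (mod 589)
147 = 128 + 16 + 2 + 1 in binary powers of 2.
So 6^147 ≡ 36 · 180 · 36 · 6 ≡ 216 (mod 589).
Squaring chain: 216 → 125; never reaches −1, so base 6 is a Miller–Rabin witness that 589 is composite.

216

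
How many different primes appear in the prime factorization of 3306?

4

3306 = 2 · 1653
1653 = 3 · 551
551 = 19 · 29
3306 = 2 · 3 · 19 · 29, which has 4 distinct prime factors.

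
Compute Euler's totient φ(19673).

19380

Factor: 19673 = 103 · 191.
φ(19673) = (103−1) · (191−1) = 102 · 190 = 19380.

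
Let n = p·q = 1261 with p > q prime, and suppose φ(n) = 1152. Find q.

φ(n) = (p−1)(q−1) = n − (p+q) + 1, so p + q = 1261 − 1152 + 1 = 110.
p and q are the roots of t² − 110t + 1261 = 0.
Discriminant: 110² − 4·1261 = 12100 − 5044 = 7056; √7056 = 84.
q = (110 − 84)/2 = 13, p = (110 + 84)/2 = 97.
Check: 13 · 97 = 1261.

13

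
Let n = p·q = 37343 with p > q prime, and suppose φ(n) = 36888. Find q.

φ(n) = (p−1)(q−1) = n − (p+q) + 1, so p + q = 37343 − 36888 + 1 = 456.
p and q are the roots of t² − 456t + 37343 = 0.
Discriminant: 456² − 4·37343 = 207936 − 149372 = 58564; √58564 = 242.
q = (456 − 242)/2 = 107, p = (456 + 242)/2 = 349.
Check: 107 · 349 = 37343.

107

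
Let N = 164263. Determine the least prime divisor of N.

11

164263 is odd.
Digit sum 22, not divisible by 3.
Ends in 3: not divisible by 5.
7: 164263 = 7·23466 + 1
11: 164263 = 11·14933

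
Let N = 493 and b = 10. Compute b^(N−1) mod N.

132

10^1 ≡ 10 (mod 493)
10^2 ≡ 10^2 = 100 ≡ 100 (mod 493)
10^4 ≡ 100^2 = 10000 ≡ 140 (mod 493)
10^8 ≡ 140^2 = 19600 ≡ 373 (mod 493)
10^16 ≡ 373^2 = 139129 ≡ 103 (mod 493)
10^32 ≡ 103^2 = 10609 ≡ 256 (mod 493)
10^64 ≡ 256^2 = 65536 ≡ 460 (mod 493)
10^128 ≡ 460^2 = 211600 ≡ 103 (mod 493)
10^256 ≡ 103^2 = 10609 ≡ 256 (mod 493)
492 = 256 + 128 + 64 + 32 + 8 + 4 in binary powers of 2.
So 10^492 ≡ 256 · 103 · 460 · 256 · 373 · 140 ≡ 132 (mod 493).
Since 132 ≠ 1, base 10 is a Fermat witness: 493 is composite.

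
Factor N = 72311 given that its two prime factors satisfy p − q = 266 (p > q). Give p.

Since p = q + 266, we have 72311 = q(q + 266), so q² + 266q − 72311 = 0.
Discriminant: 266² + 4·72311 = 70756 + 289244 = 360000; √360000 = 600.
q = (−266 + 600)/2 = 167, and p = q + 266 = 433.
Check: 167 · 433 = 72311.

433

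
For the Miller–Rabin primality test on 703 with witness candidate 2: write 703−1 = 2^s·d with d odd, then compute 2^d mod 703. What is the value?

265

703 − 1 = 702 = 2^1 · 351, so d = 351.
2^1 ≡ 2 (mod 703)
2^2 ≡ 2^2 = 4 ≡ 4 (mod 703)
2^4 ≡ 4^2 = 16 ≡ 16 (mod 703)
2^8 ≡ 16^2 = 256 ≡ 256 (mod 703)
2^16 ≡ 256^2 = 65536 ≡ 157 (mod 703)
2^32 ≡ 157^2 = 24649 ≡ 44 (mod 703)
2^64 ≡ 44^2 = 1936 ≡ 530 (mod 703)
2^128 ≡ 530^2 = 280900 ≡ 403 (mod 703)
2^256 ≡ 403^2 = 162409 ≡ 16 (mod 703)
351 = 256 + 64 + 16 + 8 + 4 + 2 + 1 in binary powers of 2.
So 2^351 ≡ 16 · 530 · 157 · 256 · 16 · 4 · 2 ≡ 265 (mod 703).
Squaring chain: 265; never reaches −1, so base 2 is a Miller–Rabin witness that 703 is composite.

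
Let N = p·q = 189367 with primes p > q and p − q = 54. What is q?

Since p = q + 54, we have 189367 = q(q + 54), so q² + 54q − 189367 = 0.
Discriminant: 54² + 4·189367 = 2916 + 757468 = 760384; √760384 = 872.
q = (−54 + 872)/2 = 409, and p = q + 54 = 463.
Check: 409 · 463 = 189367.

409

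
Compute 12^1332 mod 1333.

4

12^1 ≡ 12 (mod 1333)
12^2 ≡ 12^2 = 144 ≡ 144 (mod 1333)
12^4 ≡ 144^2 = 20736 ≡ 741 (mod 1333)
12^8 ≡ 741^2 = 549081 ≡ 1218 (mod 1333)
12^16 ≡ 1218^2 = 1483524 ≡ 1228 (mod 1333)
12^32 ≡ 1228^2 = 1507984 ≡ 361 (mod 1333)
12^64 ≡ 361^2 = 130321 ≡ 1020 (mod 1333)
12^128 ≡ 1020^2 = 1040400 ≡ 660 (mod 1333)
12^256 ≡ 660^2 = 435600 ≡ 1042 (mod 1333)
12^512 ≡ 1042^2 = 1085764 ≡ 702 (mod 1333)
12^1024 ≡ 702^2 = 492804 ≡ 927 (mod 1333)
1332 = 1024 + 256 + 32 + 16 + 4 in binary powers of 2.
So 12^1332 ≡ 927 · 1042 · 361 · 1228 · 741 ≡ 4 (mod 1333).
Since 4 ≠ 1, base 12 is a Fermat witness: 1333 is composite.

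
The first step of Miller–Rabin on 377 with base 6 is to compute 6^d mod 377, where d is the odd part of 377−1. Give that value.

377 − 1 = 376 = 2^3 · 47, so d = 47.
6^1 ≡ 6 (mod 377)
6^2 ≡ 6^2 = 36 ≡ 36 (mod 377)
6^4 ≡ 36^2 = 1296 ≡ 165 (mod 377)
6^8 ≡ 165^2 = 27225 ≡ 81 (mod 377)
6^16 ≡ 81^2 = 6561 ≡ 152 (mod 377)
6^32 ≡ 152^2 = 23104 ≡ 107 (mod 377)
47 = 32 + 8 + 4 + 2 + 1 in binary powers of 2.
So 6^47 ≡ 107 · 81 · 165 · 36 · 6 ≡ 323 (mod 377).
Squaring chain: 323 → 277 → 198; never reaches −1, so base 6 is a Miller–Rabin witness that 377 is composite.

323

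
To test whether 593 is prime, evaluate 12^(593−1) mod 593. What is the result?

12^1 ≡ 12 (mod 593)
12^2 ≡ 12^2 = 144 ≡ 144 (mod 593)
12^4 ≡ 144^2 = 20736 ≡ 574 (mod 593)
12^8 ≡ 574^2 = 329476 ≡ 361 (mod 593)
12^16 ≡ 361^2 = 130321 ≡ 454 (mod 593)
12^32 ≡ 454^2 = 206116 ≡ 345 (mod 593)
12^64 ≡ 345^2 = 119025 ≡ 425 (mod 593)
12^128 ≡ 425^2 = 180625 ≡ 353 (mod 593)
12^256 ≡ 353^2 = 124609 ≡ 79 (mod 593)
12^512 ≡ 79^2 = 6241 ≡ 311 (mod 593)
592 = 512 + 64 + 16 in binary powers of 2.
So 12^592 ≡ 311 · 425 · 454 ≡ 1 (mod 593).
Since the result is 1, base 12 gives no evidence that 593 is composite.

1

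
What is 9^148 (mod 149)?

1

9^1 ≡ 9 (mod 149)
9^2 ≡ 9^2 = 81 ≡ 81 (mod 149)
9^4 ≡ 81^2 = 6561 ≡ 5 (mod 149)
9^8 ≡ 5^2 = 25 ≡ 25 (mod 149)
9^16 ≡ 25^2 = 625 ≡ 29 (mod 149)
9^32 ≡ 29^2 = 841 ≡ 96 (mod 149)
9^64 ≡ 96^2 = 9216 ≡ 127 (mod 149)
9^128 ≡ 127^2 = 16129 ≡ 37 (mod 149)
148 = 128 + 16 + 4 in binary powers of 2.
So 9^148 ≡ 37 · 29 · 5 ≡ 1 (mod 149).
Since the result is 1, base 9 gives no evidence that 149 is composite.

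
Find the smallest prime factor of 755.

755 is odd.
Digit sum 17, not divisible by 3.
Ends in 5: divisible by 5.

5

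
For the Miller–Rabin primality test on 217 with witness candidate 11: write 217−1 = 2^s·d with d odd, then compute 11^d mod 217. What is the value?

15

217 − 1 = 216 = 2^3 · 27, so d = 27.
11^1 ≡ 11 (mod 217)
11^2 ≡ 11^2 = 121 ≡ 121 (mod 217)
11^4 ≡ 121^2 = 14641 ≡ 102 (mod 217)
11^8 ≡ 102^2 = 10404 ≡ 205 (mod 217)
11^16 ≡ 205^2 = 42025 ≡ 144 (mod 217)
27 = 16 + 8 + 2 + 1 in binary powers of 2.
So 11^27 ≡ 144 · 205 · 121 · 11 ≡ 15 (mod 217).
Squaring chain: 15 → 8 → 64; never reaches −1, so base 11 is a Miller–Rabin witness that 217 is composite.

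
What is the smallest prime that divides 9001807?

59

9001807 is odd.
Digit sum 25, not divisible by 3.
Ends in 7: not divisible by 5.
7: 9001807 = 7·1285972 + 3
11: 9001807 = 11·818346 + 1
13: 9001807 = 13·692446 + 9
17: 9001807 = 17·529518 + 1
19: 9001807 = 19·473779 + 6
23: 9001807 = 23·391382 + 21
29: 9001807 = 29·310407 + 4
31: 9001807 = 31·290380 + 27
37: 9001807 = 37·243292 + 3
41: 9001807 = 41·219556 + 11
43: 9001807 = 43·209344 + 15
47: 9001807 = 47·191527 + 38
53: 9001807 = 53·169845 + 22
59: 9001807 = 59·152573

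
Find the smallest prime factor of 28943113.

73

28943113 is odd.
Digit sum 31, not divisible by 3.
Ends in 3: not divisible by 5.
7: 28943113 = 7·4134730 + 3
11: 28943113 = 11·2631192 + 1
13: 28943113 = 13·2226393 + 4
17: 28943113 = 17·1702536 + 1
19: 28943113 = 19·1523321 + 14
23: 28943113 = 23·1258396 + 5
29: 28943113 = 29·998038 + 11
31: 28943113 = 31·933648 + 25
37: 28943113 = 37·782246 + 11
41: 28943113 = 41·705929 + 24
43: 28943113 = 43·673095 + 28
47: 28943113 = 47·615810 + 43
53: 28943113 = 53·546096 + 25
59: 28943113 = 59·490561 + 14
61: 28943113 = 61·474477 + 16
67: 28943113 = 67·431986 + 51
71: 28943113 = 71·407649 + 34
73: 28943113 = 73·396481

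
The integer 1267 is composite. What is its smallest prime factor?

1267 is odd.
Digit sum 16, not divisible by 3.
Ends in 7: not divisible by 5.
7: 1267 = 7·181

7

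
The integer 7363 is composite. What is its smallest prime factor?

37

7363 is odd.
Digit sum 19, not divisible by 3.
Ends in 3: not divisible by 5.
7: 7363 = 7·1051 + 6
11: 7363 = 11·669 + 4
13: 7363 = 13·566 + 5
17: 7363 = 17·433 + 2
19: 7363 = 19·387 + 10
23: 7363 = 23·320 + 3
29: 7363 = 29·253 + 26
31: 7363 = 31·237 + 16
37: 7363 = 37·199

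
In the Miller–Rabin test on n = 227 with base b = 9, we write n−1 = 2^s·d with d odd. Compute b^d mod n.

227 − 1 = 226 = 2^1 · 113, so d = 113.
9^1 ≡ 9 (mod 227)
9^2 ≡ 9^2 = 81 ≡ 81 (mod 227)
9^4 ≡ 81^2 = 6561 ≡ 205 (mod 227)
9^8 ≡ 205^2 = 42025 ≡ 30 (mod 227)
9^16 ≡ 30^2 = 900 ≡ 219 (mod 227)
9^32 ≡ 219^2 = 47961 ≡ 64 (mod 227)
9^64 ≡ 64^2 = 4096 ≡ 10 (mod 227)
113 = 64 + 32 + 16 + 1 in binary powers of 2.
So 9^113 ≡ 10 · 64 · 219 · 9 ≡ 1 (mod 227).
Since 9^d ≡ 1 (mod 227), base 9 does not prove 227 composite.

1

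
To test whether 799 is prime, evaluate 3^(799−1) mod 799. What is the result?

3^1 ≡ 3 (mod 799)
3^2 ≡ 3^2 = 9 ≡ 9 (mod 799)
3^4 ≡ 9^2 = 81 ≡ 81 (mod 799)
3^8 ≡ 81^2 = 6561 ≡ 169 (mod 799)
3^16 ≡ 169^2 = 28561 ≡ 596 (mod 799)
3^32 ≡ 596^2 = 355216 ≡ 460 (mod 799)
3^64 ≡ 460^2 = 211600 ≡ 664 (mod 799)
3^128 ≡ 664^2 = 440896 ≡ 647 (mod 799)
3^256 ≡ 647^2 = 418609 ≡ 732 (mod 799)
3^512 ≡ 732^2 = 535824 ≡ 494 (mod 799)
798 = 512 + 256 + 16 + 8 + 4 + 2 in binary powers of 2.
So 3^798 ≡ 494 · 732 · 596 · 169 · 81 · 9 ≡ 784 (mod 799).
Since 784 ≠ 1, base 3 is a Fermat witness: 799 is composite.

784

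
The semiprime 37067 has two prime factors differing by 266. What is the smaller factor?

101

Since p = q + 266, we have 37067 = q(q + 266), so q² + 266q − 37067 = 0.
Discriminant: 266² + 4·37067 = 70756 + 148268 = 219024; √219024 = 468.
q = (−266 + 468)/2 = 101, and p = q + 266 = 367.
Check: 101 · 367 = 37067.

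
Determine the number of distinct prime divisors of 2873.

2873 = 13^2 · 17
2873 = 13^2 · 17, which has 2 distinct prime factors.

2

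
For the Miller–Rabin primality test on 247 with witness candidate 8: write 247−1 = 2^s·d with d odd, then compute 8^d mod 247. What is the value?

18

247 − 1 = 246 = 2^1 · 123, so d = 123.
8^1 ≡ 8 (mod 247)
8^2 ≡ 8^2 = 64 ≡ 64 (mod 247)
8^4 ≡ 64^2 = 4096 ≡ 144 (mod 247)
8^8 ≡ 144^2 = 20736 ≡ 235 (mod 247)
8^16 ≡ 235^2 = 55225 ≡ 144 (mod 247)
8^32 ≡ 144^2 = 20736 ≡ 235 (mod 247)
8^64 ≡ 235^2 = 55225 ≡ 144 (mod 247)
123 = 64 + 32 + 16 + 8 + 2 + 1 in binary powers of 2.
So 8^123 ≡ 144 · 235 · 144 · 235 · 64 · 8 ≡ 18 (mod 247).
Squaring chain: 18; never reaches −1, so base 8 is a Miller–Rabin witness that 247 is composite.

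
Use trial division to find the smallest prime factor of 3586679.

79

3586679 is odd.
Digit sum 44, not divisible by 3.
Ends in 9: not divisible by 5.
7: 3586679 = 7·512382 + 5
11: 3586679 = 11·326061 + 8
13: 3586679 = 13·275898 + 5
17: 3586679 = 17·210981 + 2
19: 3586679 = 19·188772 + 11
23: 3586679 = 23·155942 + 13
29: 3586679 = 29·123678 + 17
31: 3586679 = 31·115699 + 10
37: 3586679 = 37·96937 + 10
41: 3586679 = 41·87479 + 40
43: 3586679 = 43·83411 + 6
47: 3586679 = 47·76312 + 15
53: 3586679 = 53·67673 + 10
59: 3586679 = 59·60791 + 10
61: 3586679 = 61·58798 + 1
67: 3586679 = 67·53532 + 35
71: 3586679 = 71·50516 + 43
73: 3586679 = 73·49132 + 43
79: 3586679 = 79·45401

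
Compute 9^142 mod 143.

9^1 ≡ 9 (mod 143)
9^2 ≡ 9^2 = 81 ≡ 81 (mod 143)
9^4 ≡ 81^2 = 6561 ≡ 126 (mod 143)
9^8 ≡ 126^2 = 15876 ≡ 3 (mod 143)
9^16 ≡ 3^2 = 9 ≡ 9 (mod 143)
9^32 ≡ 9^2 = 81 ≡ 81 (mod 143)
9^64 ≡ 81^2 = 6561 ≡ 126 (mod 143)
9^128 ≡ 126^2 = 15876 ≡ 3 (mod 143)
142 = 128 + 8 + 4 + 2 in binary powers of 2.
So 9^142 ≡ 3 · 3 · 126 · 81 ≡ 48 (mod 143).
Since 48 ≠ 1, base 9 is a Fermat witness: 143 is composite.

48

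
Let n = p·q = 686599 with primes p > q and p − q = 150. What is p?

907

Since p = q + 150, we have 686599 = q(q + 150), so q² + 150q − 686599 = 0.
Discriminant: 150² + 4·686599 = 22500 + 2746396 = 2768896; √2768896 = 1664.
q = (−150 + 1664)/2 = 757, and p = q + 150 = 907.
Check: 757 · 907 = 686599.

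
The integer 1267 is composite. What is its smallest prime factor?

7

1267 is odd.
Digit sum 16, not divisible by 3.
Ends in 7: not divisible by 5.
7: 1267 = 7·181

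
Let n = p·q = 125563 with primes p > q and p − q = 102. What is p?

409

Since p = q + 102, we have 125563 = q(q + 102), so q² + 102q − 125563 = 0.
Discriminant: 102² + 4·125563 = 10404 + 502252 = 512656; √512656 = 716.
q = (−102 + 716)/2 = 307, and p = q + 102 = 409.
Check: 307 · 409 = 125563.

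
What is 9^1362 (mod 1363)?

1051

9^1 ≡ 9 (mod 1363)
9^2 ≡ 9^2 = 81 ≡ 81 (mod 1363)
9^4 ≡ 81^2 = 6561 ≡ 1109 (mod 1363)
9^8 ≡ 1109^2 = 1229881 ≡ 455 (mod 1363)
9^16 ≡ 455^2 = 207025 ≡ 1212 (mod 1363)
9^32 ≡ 1212^2 = 1468944 ≡ 993 (mod 1363)
9^64 ≡ 993^2 = 986049 ≡ 600 (mod 1363)
9^128 ≡ 600^2 = 360000 ≡ 168 (mod 1363)
9^256 ≡ 168^2 = 28224 ≡ 964 (mod 1363)
9^512 ≡ 964^2 = 929296 ≡ 1093 (mod 1363)
9^1024 ≡ 1093^2 = 1194649 ≡ 661 (mod 1363)
1362 = 1024 + 256 + 64 + 16 + 2 in binary powers of 2.
So 9^1362 ≡ 661 · 964 · 600 · 1212 · 81 ≡ 1051 (mod 1363).
Since 1051 ≠ 1, base 9 is a Fermat witness: 1363 is composite.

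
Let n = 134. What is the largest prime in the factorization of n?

134 = 2 · 67
67 is prime.
So 134 = 2 · 67; the largest prime factor is 67.

67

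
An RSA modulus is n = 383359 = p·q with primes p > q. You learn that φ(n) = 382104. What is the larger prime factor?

φ(n) = (p−1)(q−1) = n − (p+q) + 1, so p + q = 383359 − 382104 + 1 = 1256.
p and q are the roots of t² − 1256t + 383359 = 0.
Discriminant: 1256² − 4·383359 = 1577536 − 1533436 = 44100; √44100 = 210.
q = (1256 − 210)/2 = 523, p = (1256 + 210)/2 = 733.
Check: 523 · 733 = 383359.

733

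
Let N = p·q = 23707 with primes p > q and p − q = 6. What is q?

Since p = q + 6, we have 23707 = q(q + 6), so q² + 6q − 23707 = 0.
Discriminant: 6² + 4·23707 = 36 + 94828 = 94864; √94864 = 308.
q = (−6 + 308)/2 = 151, and p = q + 6 = 157.
Check: 151 · 157 = 23707.

151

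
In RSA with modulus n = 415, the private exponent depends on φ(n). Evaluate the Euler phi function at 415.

Factor: 415 = 5 · 83.
φ(415) = (5−1) · (83−1) = 4 · 82 = 328.

328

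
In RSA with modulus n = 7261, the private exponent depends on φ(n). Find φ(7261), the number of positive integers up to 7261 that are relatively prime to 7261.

Factor: 7261 = 53 · 137.
φ(7261) = (53−1) · (137−1) = 52 · 136 = 7072.

7072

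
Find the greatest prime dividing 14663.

14663 = 11 · 1333
1333 = 31 · 43
43 is prime.
So 14663 = 11 · 31 · 43; the largest prime factor is 43.

43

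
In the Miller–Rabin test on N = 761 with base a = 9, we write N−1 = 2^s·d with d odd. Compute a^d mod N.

761 − 1 = 760 = 2^3 · 95, so d = 95.
9^1 ≡ 9 (mod 761)
9^2 ≡ 9^2 = 81 ≡ 81 (mod 761)
9^4 ≡ 81^2 = 6561 ≡ 473 (mod 761)
9^8 ≡ 473^2 = 223729 ≡ 756 (mod 761)
9^16 ≡ 756^2 = 571536 ≡ 25 (mod 761)
9^32 ≡ 25^2 = 625 ≡ 625 (mod 761)
9^64 ≡ 625^2 = 390625 ≡ 232 (mod 761)
95 = 64 + 16 + 8 + 4 + 2 + 1 in binary powers of 2.
So 9^95 ≡ 232 · 25 · 756 · 473 · 81 · 9 ≡ 722 (mod 761).
Squaring chain: 722 → 760 → 1; reaches −1, so base 9 does not prove 761 composite.

722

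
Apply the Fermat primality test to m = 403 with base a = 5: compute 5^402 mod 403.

311

5^1 ≡ 5 (mod 403)
5^2 ≡ 5^2 = 25 ≡ 25 (mod 403)
5^4 ≡ 25^2 = 625 ≡ 222 (mod 403)
5^8 ≡ 222^2 = 49284 ≡ 118 (mod 403)
5^16 ≡ 118^2 = 13924 ≡ 222 (mod 403)
5^32 ≡ 222^2 = 49284 ≡ 118 (mod 403)
5^64 ≡ 118^2 = 13924 ≡ 222 (mod 403)
5^128 ≡ 222^2 = 49284 ≡ 118 (mod 403)
5^256 ≡ 118^2 = 13924 ≡ 222 (mod 403)
402 = 256 + 128 + 16 + 2 in binary powers of 2.
So 5^402 ≡ 222 · 118 · 222 · 25 ≡ 311 (mod 403).
Since 311 ≠ 1, base 5 is a Fermat witness: 403 is composite.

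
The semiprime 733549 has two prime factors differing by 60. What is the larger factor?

Since p = q + 60, we have 733549 = q(q + 60), so q² + 60q − 733549 = 0.
Discriminant: 60² + 4·733549 = 3600 + 2934196 = 2937796; √2937796 = 1714.
q = (−60 + 1714)/2 = 827, and p = q + 60 = 887.
Check: 827 · 887 = 733549.

887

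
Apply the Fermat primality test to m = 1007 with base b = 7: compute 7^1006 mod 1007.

7^1 ≡ 7 (mod 1007)
7^2 ≡ 7^2 = 49 ≡ 49 (mod 1007)
7^4 ≡ 49^2 = 2401 ≡ 387 (mod 1007)
7^8 ≡ 387^2 = 149769 ≡ 733 (mod 1007)
7^16 ≡ 733^2 = 537289 ≡ 558 (mod 1007)
7^32 ≡ 558^2 = 311364 ≡ 201 (mod 1007)
7^64 ≡ 201^2 = 40401 ≡ 121 (mod 1007)
7^128 ≡ 121^2 = 14641 ≡ 543 (mod 1007)
7^256 ≡ 543^2 = 294849 ≡ 805 (mod 1007)
7^512 ≡ 805^2 = 648025 ≡ 524 (mod 1007)
1006 = 512 + 256 + 128 + 64 + 32 + 8 + 4 + 2 in binary powers of 2.
So 7^1006 ≡ 524 · 805 · 543 · 121 · 201 · 733 · 387 · 49 ≡ 577 (mod 1007).
Since 577 ≠ 1, base 7 is a Fermat witness: 1007 is composite.

577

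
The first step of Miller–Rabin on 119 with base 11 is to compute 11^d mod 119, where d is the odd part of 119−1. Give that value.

119 − 1 = 118 = 2^1 · 59, so d = 59.
11^1 ≡ 11 (mod 119)
11^2 ≡ 11^2 = 121 ≡ 2 (mod 119)
11^4 ≡ 2^2 = 4 ≡ 4 (mod 119)
11^8 ≡ 4^2 = 16 ≡ 16 (mod 119)
11^16 ≡ 16^2 = 256 ≡ 18 (mod 119)
11^32 ≡ 18^2 = 324 ≡ 86 (mod 119)
59 = 32 + 16 + 8 + 2 + 1 in binary powers of 2.
So 11^59 ≡ 86 · 18 · 16 · 2 · 11 ≡ 114 (mod 119).
Squaring chain: 114; never reaches −1, so base 11 is a Miller–Rabin witness that 119 is composite.

114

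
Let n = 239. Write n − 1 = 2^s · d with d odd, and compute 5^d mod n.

1

239 − 1 = 238 = 2^1 · 119, so d = 119.
5^1 ≡ 5 (mod 239)
5^2 ≡ 5^2 = 25 ≡ 25 (mod 239)
5^4 ≡ 25^2 = 625 ≡ 147 (mod 239)
5^8 ≡ 147^2 = 21609 ≡ 99 (mod 239)
5^16 ≡ 99^2 = 9801 ≡ 2 (mod 239)
5^32 ≡ 2^2 = 4 ≡ 4 (mod 239)
5^64 ≡ 4^2 = 16 ≡ 16 (mod 239)
119 = 64 + 32 + 16 + 4 + 2 + 1 in binary powers of 2.
So 5^119 ≡ 16 · 4 · 2 · 147 · 25 · 5 ≡ 1 (mod 239).
Since 5^d ≡ 1 (mod 239), base 5 does not prove 239 composite.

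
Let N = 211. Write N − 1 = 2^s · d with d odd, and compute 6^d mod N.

211 − 1 = 210 = 2^1 · 105, so d = 105.
6^1 ≡ 6 (mod 211)
6^2 ≡ 6^2 = 36 ≡ 36 (mod 211)
6^4 ≡ 36^2 = 1296 ≡ 30 (mod 211)
6^8 ≡ 30^2 = 900 ≡ 56 (mod 211)
6^16 ≡ 56^2 = 3136 ≡ 182 (mod 211)
6^32 ≡ 182^2 = 33124 ≡ 208 (mod 211)
6^64 ≡ 208^2 = 43264 ≡ 9 (mod 211)
105 = 64 + 32 + 8 + 1 in binary powers of 2.
So 6^105 ≡ 9 · 208 · 56 · 6 ≡ 1 (mod 211).
Since 6^d ≡ 1 (mod 211), base 6 does not prove 211 composite.

1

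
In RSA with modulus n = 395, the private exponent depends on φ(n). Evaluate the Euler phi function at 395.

312

Factor: 395 = 5 · 79.
φ(395) = (5−1) · (79−1) = 4 · 78 = 312.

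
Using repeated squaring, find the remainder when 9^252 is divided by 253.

202

9^1 ≡ 9 (mod 253)
9^2 ≡ 9^2 = 81 ≡ 81 (mod 253)
9^4 ≡ 81^2 = 6561 ≡ 236 (mod 253)
9^8 ≡ 236^2 = 55696 ≡ 36 (mod 253)
9^16 ≡ 36^2 = 1296 ≡ 31 (mod 253)
9^32 ≡ 31^2 = 961 ≡ 202 (mod 253)
9^64 ≡ 202^2 = 40804 ≡ 71 (mod 253)
9^128 ≡ 71^2 = 5041 ≡ 234 (mod 253)
252 = 128 + 64 + 32 + 16 + 8 + 4 in binary powers of 2.
So 9^252 ≡ 234 · 71 · 202 · 31 · 36 · 236 ≡ 202 (mod 253).
Since 202 ≠ 1, base 9 is a Fermat witness: 253 is composite.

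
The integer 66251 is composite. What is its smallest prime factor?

66251 is odd.
Digit sum 20, not divisible by 3.
Ends in 1: not divisible by 5.
7: 66251 = 7·9464 + 3
11: 66251 = 11·6022 + 9
13: 66251 = 13·5096 + 3
17: 66251 = 17·3897 + 2
19: 66251 = 19·3486 + 17
23: 66251 = 23·2880 + 11
29: 66251 = 29·2284 + 15
31: 66251 = 31·2137 + 4
37: 66251 = 37·1790 + 21
41: 66251 = 41·1615 + 36
43: 66251 = 43·1540 + 31
47: 66251 = 47·1409 + 28
53: 66251 = 53·1250 + 1
59: 66251 = 59·1122 + 53
61: 66251 = 61·1086 + 5
67: 66251 = 67·988 + 55
71: 66251 = 71·933 + 8
73: 66251 = 73·907 + 40
79: 66251 = 79·838 + 49
83: 66251 = 83·798 + 17
89: 66251 = 89·744 + 35
97: 66251 = 97·683

97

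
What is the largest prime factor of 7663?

7663 = 79 · 97
97 is prime.
So 7663 = 79 · 97; the largest prime factor is 97.

97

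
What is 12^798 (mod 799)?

780

12^1 ≡ 12 (mod 799)
12^2 ≡ 12^2 = 144 ≡ 144 (mod 799)
12^4 ≡ 144^2 = 20736 ≡ 761 (mod 799)
12^8 ≡ 761^2 = 579121 ≡ 645 (mod 799)
12^16 ≡ 645^2 = 416025 ≡ 545 (mod 799)
12^32 ≡ 545^2 = 297025 ≡ 596 (mod 799)
12^64 ≡ 596^2 = 355216 ≡ 460 (mod 799)
12^128 ≡ 460^2 = 211600 ≡ 664 (mod 799)
12^256 ≡ 664^2 = 440896 ≡ 647 (mod 799)
12^512 ≡ 647^2 = 418609 ≡ 732 (mod 799)
798 = 512 + 256 + 16 + 8 + 4 + 2 in binary powers of 2.
So 12^798 ≡ 732 · 647 · 545 · 645 · 761 · 144 ≡ 780 (mod 799).
Since 780 ≠ 1, base 12 is a Fermat witness: 799 is composite.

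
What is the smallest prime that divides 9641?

31

9641 is odd.
Digit sum 20, not divisible by 3.
Ends in 1: not divisible by 5.
7: 9641 = 7·1377 + 2
11: 9641 = 11·876 + 5
13: 9641 = 13·741 + 8
17: 9641 = 17·567 + 2
19: 9641 = 19·507 + 8
23: 9641 = 23·419 + 4
29: 9641 = 29·332 + 13
31: 9641 = 31·311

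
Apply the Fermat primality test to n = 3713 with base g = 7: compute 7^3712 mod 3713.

7^1 ≡ 7 (mod 3713)
7^2 ≡ 7^2 = 49 ≡ 49 (mod 3713)
7^4 ≡ 49^2 = 2401 ≡ 2401 (mod 3713)
7^8 ≡ 2401^2 = 5764801 ≡ 2225 (mod 3713)
7^16 ≡ 2225^2 = 4950625 ≡ 1196 (mod 3713)
7^32 ≡ 1196^2 = 1430416 ≡ 911 (mod 3713)
7^64 ≡ 911^2 = 829921 ≡ 1922 (mod 3713)
7^128 ≡ 1922^2 = 3694084 ≡ 3362 (mod 3713)
7^256 ≡ 3362^2 = 11303044 ≡ 672 (mod 3713)
7^512 ≡ 672^2 = 451584 ≡ 2311 (mod 3713)
7^1024 ≡ 2311^2 = 5340721 ≡ 1427 (mod 3713)
7^2048 ≡ 1427^2 = 2036329 ≡ 1605 (mod 3713)
3712 = 2048 + 1024 + 512 + 128 in binary powers of 2.
So 7^3712 ≡ 1605 · 1427 · 2311 · 3362 ≡ 2086 (mod 3713).
Since 2086 ≠ 1, base 7 is a Fermat witness: 3713 is composite.

2086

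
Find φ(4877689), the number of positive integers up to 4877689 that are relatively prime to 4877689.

4790016

Factor: 4877689 = 127 · 193 · 199.
φ(4877689) = (127−1) · (193−1) · (199−1) = 126 · 192 · 198 = 4790016.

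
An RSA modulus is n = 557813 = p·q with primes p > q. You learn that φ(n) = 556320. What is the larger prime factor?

φ(n) = (p−1)(q−1) = n − (p+q) + 1, so p + q = 557813 − 556320 + 1 = 1494.
p and q are the roots of t² − 1494t + 557813 = 0.
Discriminant: 1494² − 4·557813 = 2232036 − 2231252 = 784; √784 = 28.
q = (1494 − 28)/2 = 733, p = (1494 + 28)/2 = 761.
Check: 733 · 761 = 557813.

761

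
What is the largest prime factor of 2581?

89

2581 = 29 · 89
89 is prime.
So 2581 = 29 · 89; the largest prime factor is 89.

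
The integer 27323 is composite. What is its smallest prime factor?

89

27323 is odd.
Digit sum 17, not divisible by 3.
Ends in 3: not divisible by 5.
7: 27323 = 7·3903 + 2
11: 27323 = 11·2483 + 10
13: 27323 = 13·2101 + 10
17: 27323 = 17·1607 + 4
19: 27323 = 19·1438 + 1
23: 27323 = 23·1187 + 22
29: 27323 = 29·942 + 5
31: 27323 = 31·881 + 12
37: 27323 = 37·738 + 17
41: 27323 = 41·666 + 17
43: 27323 = 43·635 + 18
47: 27323 = 47·581 + 16
53: 27323 = 53·515 + 28
59: 27323 = 59·463 + 6
61: 27323 = 61·447 + 56
67: 27323 = 67·407 + 54
71: 27323 = 71·384 + 59
73: 27323 = 73·374 + 21
79: 27323 = 79·345 + 68
83: 27323 = 83·329 + 16
89: 27323 = 89·307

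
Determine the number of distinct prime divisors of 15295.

15295 = 5 · 3059
3059 = 7 · 437
437 = 19 · 23
15295 = 5 · 7 · 19 · 23, which has 4 distinct prime factors.

4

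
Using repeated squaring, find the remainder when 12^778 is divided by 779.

121

12^1 ≡ 12 (mod 779)
12^2 ≡ 12^2 = 144 ≡ 144 (mod 779)
12^4 ≡ 144^2 = 20736 ≡ 482 (mod 779)
12^8 ≡ 482^2 = 232324 ≡ 182 (mod 779)
12^16 ≡ 182^2 = 33124 ≡ 406 (mod 779)
12^32 ≡ 406^2 = 164836 ≡ 467 (mod 779)
12^64 ≡ 467^2 = 218089 ≡ 748 (mod 779)
12^128 ≡ 748^2 = 559504 ≡ 182 (mod 779)
12^256 ≡ 182^2 = 33124 ≡ 406 (mod 779)
12^512 ≡ 406^2 = 164836 ≡ 467 (mod 779)
778 = 512 + 256 + 8 + 2 in binary powers of 2.
So 12^778 ≡ 467 · 406 · 182 · 144 ≡ 121 (mod 779).
Since 121 ≠ 1, base 12 is a Fermat witness: 779 is composite.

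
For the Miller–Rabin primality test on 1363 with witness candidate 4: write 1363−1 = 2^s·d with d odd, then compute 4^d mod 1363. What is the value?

1363 − 1 = 1362 = 2^1 · 681, so d = 681.
4^1 ≡ 4 (mod 1363)
4^2 ≡ 4^2 = 16 ≡ 16 (mod 1363)
4^4 ≡ 16^2 = 256 ≡ 256 (mod 1363)
4^8 ≡ 256^2 = 65536 ≡ 112 (mod 1363)
4^16 ≡ 112^2 = 12544 ≡ 277 (mod 1363)
4^32 ≡ 277^2 = 76729 ≡ 401 (mod 1363)
4^64 ≡ 401^2 = 160801 ≡ 1330 (mod 1363)
4^128 ≡ 1330^2 = 1768900 ≡ 1089 (mod 1363)
4^256 ≡ 1089^2 = 1185921 ≡ 111 (mod 1363)
4^512 ≡ 111^2 = 12321 ≡ 54 (mod 1363)
681 = 512 + 128 + 32 + 8 + 1 in binary powers of 2.
So 4^681 ≡ 54 · 1089 · 401 · 112 · 4 ≡ 361 (mod 1363).
Squaring chain: 361; never reaches −1, so base 4 is a Miller–Rabin witness that 1363 is composite.

361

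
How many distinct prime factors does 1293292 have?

6

1293292 = 2^2 · 323323
323323 = 7 · 46189
46189 = 11 · 4199
4199 = 13 · 323
323 = 17 · 19
1293292 = 2^2 · 7 · 11 · 13 · 17 · 19, which has 6 distinct prime factors.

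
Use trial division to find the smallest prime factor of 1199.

1199 is odd.
Digit sum 20, not divisible by 3.
Ends in 9: not divisible by 5.
7: 1199 = 7·171 + 2
11: 1199 = 11·109

11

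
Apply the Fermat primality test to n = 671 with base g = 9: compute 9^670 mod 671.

1

9^1 ≡ 9 (mod 671)
9^2 ≡ 9^2 = 81 ≡ 81 (mod 671)
9^4 ≡ 81^2 = 6561 ≡ 522 (mod 671)
9^8 ≡ 522^2 = 272484 ≡ 58 (mod 671)
9^16 ≡ 58^2 = 3364 ≡ 9 (mod 671)
9^32 ≡ 9^2 = 81 ≡ 81 (mod 671)
9^64 ≡ 81^2 = 6561 ≡ 522 (mod 671)
9^128 ≡ 522^2 = 272484 ≡ 58 (mod 671)
9^256 ≡ 58^2 = 3364 ≡ 9 (mod 671)
9^512 ≡ 9^2 = 81 ≡ 81 (mod 671)
670 = 512 + 128 + 16 + 8 + 4 + 2 in binary powers of 2.
So 9^670 ≡ 81 · 58 · 9 · 58 · 522 · 81 ≡ 1 (mod 671).
Since the result is 1, base 9 gives no evidence that 671 is composite.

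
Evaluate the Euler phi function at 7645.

Factor: 7645 = 5 · 11 · 139.
φ(7645) = (5−1) · (11−1) · (139−1) = 4 · 10 · 138 = 5520.

5520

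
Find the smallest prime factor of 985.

5

985 is odd.
Digit sum 22, not divisible by 3.
Ends in 5: divisible by 5.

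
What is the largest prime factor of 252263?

71

252263 = 11 · 22933
22933 = 17 · 1349
1349 = 19 · 71
71 is prime.
So 252263 = 11 · 17 · 19 · 71; the largest prime factor is 71.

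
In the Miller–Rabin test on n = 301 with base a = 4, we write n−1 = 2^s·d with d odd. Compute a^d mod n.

78

301 − 1 = 300 = 2^2 · 75, so d = 75.
4^1 ≡ 4 (mod 301)
4^2 ≡ 4^2 = 16 ≡ 16 (mod 301)
4^4 ≡ 16^2 = 256 ≡ 256 (mod 301)
4^8 ≡ 256^2 = 65536 ≡ 219 (mod 301)
4^16 ≡ 219^2 = 47961 ≡ 102 (mod 301)
4^32 ≡ 102^2 = 10404 ≡ 170 (mod 301)
4^64 ≡ 170^2 = 28900 ≡ 4 (mod 301)
75 = 64 + 8 + 2 + 1 in binary powers of 2.
So 4^75 ≡ 4 · 219 · 16 · 4 ≡ 78 (mod 301).
Squaring chain: 78 → 64; never reaches −1, so base 4 is a Miller–Rabin witness that 301 is composite.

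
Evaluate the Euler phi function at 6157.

5980

Factor: 6157 = 47 · 131.
φ(6157) = (47−1) · (131−1) = 46 · 130 = 5980.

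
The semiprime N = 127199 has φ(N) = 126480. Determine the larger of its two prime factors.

φ(n) = (p−1)(q−1) = n − (p+q) + 1, so p + q = 127199 − 126480 + 1 = 720.
p and q are the roots of t² − 720t + 127199 = 0.
Discriminant: 720² − 4·127199 = 518400 − 508796 = 9604; √9604 = 98.
q = (720 − 98)/2 = 311, p = (720 + 98)/2 = 409.
Check: 311 · 409 = 127199.

409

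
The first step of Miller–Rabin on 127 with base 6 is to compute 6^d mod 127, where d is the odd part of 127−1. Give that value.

126

127 − 1 = 126 = 2^1 · 63, so d = 63.
6^1 ≡ 6 (mod 127)
6^2 ≡ 6^2 = 36 ≡ 36 (mod 127)
6^4 ≡ 36^2 = 1296 ≡ 26 (mod 127)
6^8 ≡ 26^2 = 676 ≡ 41 (mod 127)
6^16 ≡ 41^2 = 1681 ≡ 30 (mod 127)
6^32 ≡ 30^2 = 900 ≡ 11 (mod 127)
63 = 32 + 16 + 8 + 4 + 2 + 1 in binary powers of 2.
So 6^63 ≡ 11 · 30 · 41 · 26 · 36 · 6 ≡ 126 (mod 127).
Since 6^d ≡ 126 (mod 127), base 6 does not prove 127 composite.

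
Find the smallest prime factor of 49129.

49129 is odd.
Digit sum 25, not divisible by 3.
Ends in 9: not divisible by 5.
7: 49129 = 7·7018 + 3
11: 49129 = 11·4466 + 3
13: 49129 = 13·3779 + 2
17: 49129 = 17·2889 + 16
19: 49129 = 19·2585 + 14
23: 49129 = 23·2136 + 1
29: 49129 = 29·1694 + 3
31: 49129 = 31·1584 + 25
37: 49129 = 37·1327 + 30
41: 49129 = 41·1198 + 11
43: 49129 = 43·1142 + 23
47: 49129 = 47·1045 + 14
53: 49129 = 53·926 + 51
59: 49129 = 59·832 + 41
61: 49129 = 61·805 + 24
67: 49129 = 67·733 + 18
71: 49129 = 71·691 + 68
73: 49129 = 73·673

73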